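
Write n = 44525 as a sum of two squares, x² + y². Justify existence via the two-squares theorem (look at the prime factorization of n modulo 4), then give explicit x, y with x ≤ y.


Step 1: Factor n = 44525 = 5^2 · 13 · 137.
Step 2: Check the mod-4 condition on each prime factor: 5 ≡ 1 (mod 4), exponent 2; 13 ≡ 1 (mod 4), exponent 1; 137 ≡ 1 (mod 4), exponent 1.
All primes ≡ 3 (mod 4) appear to even exponent (or don't appear), so by the two-squares theorem n IS expressible as a sum of two squares.
Step 3: Build a representation. Group n = k² · m with k = 5 and m = 13 · 137 = 1781 (a product of primes ≡ 1 (mod 4)); a representation of m scales to one of n via (k·x)² + (k·y)² = k²(x² + y²). Each prime p ≡ 1 (mod 4) is itself a sum of two squares; find a² by testing p − a² for a perfect square:
  13: 13 − 1² = 12, 13 − 2² = 9 = 3² ⇒ 13 = 2² + 3².
  137: 137 − 1² = 136, 137 − 2² = 133, 137 − 3² = 128, 137 − 4² = 121 = 11² ⇒ 137 = 4² + 11².
  Combine using the Brahmagupta–Fibonacci identity (a² + b²)(c² + d²) = (ac − bd)² + (ad + bc)² = (ac + bd)² + (ad − bc)²:
  13 · 137 = 1781: from (2² + 3²)(4² + 11²), take (2·4 − 3·11, 2·11 + 3·4) = (8 − 33, 22 + 12) = (-25, 34); dropping signs (only squares matter) gives (25, 34); check 25² + 34² = 625 + 1156 = 1781 ✓.
  Scale by k = 5: (5·25, 5·34) = (125, 170).
Step 4: Order so x ≤ y and verify: 125² + 170² = 15625 + 28900 = 44525 = n. ✓

n = 44525 = 125² + 170² (one valid representation with x ≤ y).


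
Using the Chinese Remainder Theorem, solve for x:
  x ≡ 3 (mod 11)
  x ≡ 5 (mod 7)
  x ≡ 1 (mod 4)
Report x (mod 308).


Moduli 11, 7, 4 are pairwise coprime; by CRT there is a unique solution modulo M = 11 · 7 · 4 = 308.
Solve pairwise, accumulating the modulus:
  Start with x ≡ 3 (mod 11).
  Combine with x ≡ 5 (mod 7): since gcd(11, 7) = 1, we get a unique residue mod 77.
    Write x = 3 + 11·t and substitute into x ≡ 5 (mod 7): 11·t ≡ 5 − 3 = 2 (mod 7).
    Reduce coefficients mod 7: 4·t ≡ 2 (mod 7).
    The inverse of 4 mod 7 is 2 (since 4·2 = 8 = 1·7 + 1), so t ≡ 2·2 = 4 ≡ 4 (mod 7).
    Then x = 3 + 11·4 = 47, valid modulo lcm(11, 7) = 77: x ≡ 47 (mod 77).
  Combine with x ≡ 1 (mod 4): since gcd(77, 4) = 1, we get a unique residue mod 308.
    Write x = 47 + 77·t and substitute into x ≡ 1 (mod 4): 77·t ≡ 1 − 47 = -46 (mod 4).
    Reduce coefficients mod 4: 1·t ≡ 2 (mod 4).
    So t ≡ 2 (mod 4).
    Then x = 47 + 77·2 = 201, valid modulo lcm(77, 4) = 308: x ≡ 201 (mod 308).
Verify: 201 mod 11 = 3 ✓, 201 mod 7 = 5 ✓, 201 mod 4 = 1 ✓.

x ≡ 201 (mod 308).


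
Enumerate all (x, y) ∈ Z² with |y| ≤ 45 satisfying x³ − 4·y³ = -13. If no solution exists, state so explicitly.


The equation is x³ - 4y³ = -13. For fixed y, x³ = 4·y³ − 13, so a solution requires the RHS to be a perfect cube.
Strategy: iterate y from -45 to 45, compute RHS = 4·y³ − 13, and check whether it is a (positive or negative) perfect cube.
Check small values of y:
  y = 0: RHS = -13 is not a perfect cube.
  y = 1: RHS = -9 is not a perfect cube.
  y = -1: RHS = -17 is not a perfect cube.
  y = 2: RHS = 19 is not a perfect cube.
  y = -2: RHS = -45 is not a perfect cube.
  y = 3: RHS = 95 is not a perfect cube.
  y = -3: RHS = -121 is not a perfect cube.
Continuing the search up to |y| = 45 finds no solutions either.
No (x, y) in the scanned range satisfies the equation.

No integer solutions with |y| ≤ 45.


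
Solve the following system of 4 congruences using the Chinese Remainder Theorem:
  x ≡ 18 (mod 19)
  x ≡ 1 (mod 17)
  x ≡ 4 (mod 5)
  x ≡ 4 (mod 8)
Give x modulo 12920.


Product of moduli M = 19 · 17 · 5 · 8 = 12920.
Merge one congruence at a time:
  Start: x ≡ 18 (mod 19).
  Combine with x ≡ 1 (mod 17); new modulus lcm = 323.
    Write x = 18 + 19·t and substitute into x ≡ 1 (mod 17): 19·t ≡ 1 − 18 = -17 (mod 17).
    Reduce coefficients mod 17: 2·t ≡ 0 (mod 17).
    The inverse of 2 mod 17 is 9 (since 2·9 = 18 = 1·17 + 1), so t ≡ 9·0 = 0 ≡ 0 (mod 17).
    Then x = 18 + 19·0 = 18, valid modulo lcm(19, 17) = 323: x ≡ 18 (mod 323).
  Combine with x ≡ 4 (mod 5); new modulus lcm = 1615.
    Write x = 18 + 323·t and substitute into x ≡ 4 (mod 5): 323·t ≡ 4 − 18 = -14 (mod 5).
    Reduce coefficients mod 5: 3·t ≡ 1 (mod 5).
    The inverse of 3 mod 5 is 2 (since 3·2 = 6 = 1·5 + 1), so t ≡ 2·1 = 2 ≡ 2 (mod 5).
    Then x = 18 + 323·2 = 664, valid modulo lcm(323, 5) = 1615: x ≡ 664 (mod 1615).
  Combine with x ≡ 4 (mod 8); new modulus lcm = 12920.
    Write x = 664 + 1615·t and substitute into x ≡ 4 (mod 8): 1615·t ≡ 4 − 664 = -660 (mod 8).
    Reduce coefficients mod 8: 7·t ≡ 4 (mod 8).
    The inverse of 7 mod 8 is 7 (since 7·7 = 49 = 6·8 + 1), so t ≡ 7·4 = 28 ≡ 4 (mod 8).
    Then x = 664 + 1615·4 = 7124, valid modulo lcm(1615, 8) = 12920: x ≡ 7124 (mod 12920).
Verify against each original: 7124 mod 19 = 18, 7124 mod 17 = 1, 7124 mod 5 = 4, 7124 mod 8 = 4.

x ≡ 7124 (mod 12920).


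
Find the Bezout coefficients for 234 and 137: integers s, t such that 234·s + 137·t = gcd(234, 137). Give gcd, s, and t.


Euclidean algorithm on (234, 137) — divide until remainder is 0:
  234 = 1 · 137 + 97
  137 = 1 · 97 + 40
  97 = 2 · 40 + 17
  40 = 2 · 17 + 6
  17 = 2 · 6 + 5
  6 = 1 · 5 + 1
  5 = 5 · 1 + 0
gcd(234, 137) = 1.
Track Bezout coefficients alongside the remainders: start with r₀ = 234 = a·1 + b·0 (s = 1, t = 0) and r₁ = 137 = a·0 + b·1 (s = 0, t = 1); each new remainder r_{k+1} = r_{k-1} − q_k·r_k inherits s_{k+1} = s_{k-1} − q_k·s_k, t_{k+1} = t_{k-1} − q_k·t_k, so r_k = a·s_k + b·t_k at every step:
  q = 1: r = 97, s = 1 − 1·0 = 1, t = 0 − 1·1 = -1  (check: 234·1 + 137·(-1) = 97)
  q = 1: r = 40, s = 0 − 1·1 = -1, t = 1 − 1·(-1) = 2  (check: 234·(-1) + 137·2 = 40)
  q = 2: r = 17, s = 1 − 2·(-1) = 3, t = -1 − 2·2 = -5  (check: 234·3 + 137·(-5) = 17)
  q = 2: r = 6, s = -1 − 2·3 = -7, t = 2 − 2·(-5) = 12  (check: 234·(-7) + 137·12 = 6)
  q = 2: r = 5, s = 3 − 2·(-7) = 17, t = -5 − 2·12 = -29  (check: 234·17 + 137·(-29) = 5)
  q = 1: r = 1, s = -7 − 1·17 = -24, t = 12 − 1·(-29) = 41  (check: 234·(-24) + 137·41 = 1)
The row with r = 1 (the gcd) gives the Bezout coefficients s = -24, t = 41.
Result: 234 · (-24) + 137 · (41) = 1.

gcd(234, 137) = 1; s = -24, t = 41 (check: 234·(-24) + 137·41 = 1).


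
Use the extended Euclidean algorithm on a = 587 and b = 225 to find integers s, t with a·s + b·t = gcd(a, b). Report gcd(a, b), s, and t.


Euclidean algorithm on (587, 225) — divide until remainder is 0:
  587 = 2 · 225 + 137
  225 = 1 · 137 + 88
  137 = 1 · 88 + 49
  88 = 1 · 49 + 39
  49 = 1 · 39 + 10
  39 = 3 · 10 + 9
  10 = 1 · 9 + 1
  9 = 9 · 1 + 0
gcd(587, 225) = 1.
Track Bezout coefficients alongside the remainders: start with r₀ = 587 = a·1 + b·0 (s = 1, t = 0) and r₁ = 225 = a·0 + b·1 (s = 0, t = 1); each new remainder r_{k+1} = r_{k-1} − q_k·r_k inherits s_{k+1} = s_{k-1} − q_k·s_k, t_{k+1} = t_{k-1} − q_k·t_k, so r_k = a·s_k + b·t_k at every step:
  q = 2: r = 137, s = 1 − 2·0 = 1, t = 0 − 2·1 = -2  (check: 587·1 + 225·(-2) = 137)
  q = 1: r = 88, s = 0 − 1·1 = -1, t = 1 − 1·(-2) = 3  (check: 587·(-1) + 225·3 = 88)
  q = 1: r = 49, s = 1 − 1·(-1) = 2, t = -2 − 1·3 = -5  (check: 587·2 + 225·(-5) = 49)
  q = 1: r = 39, s = -1 − 1·2 = -3, t = 3 − 1·(-5) = 8  (check: 587·(-3) + 225·8 = 39)
  q = 1: r = 10, s = 2 − 1·(-3) = 5, t = -5 − 1·8 = -13  (check: 587·5 + 225·(-13) = 10)
  q = 3: r = 9, s = -3 − 3·5 = -18, t = 8 − 3·(-13) = 47  (check: 587·(-18) + 225·47 = 9)
  q = 1: r = 1, s = 5 − 1·(-18) = 23, t = -13 − 1·47 = -60  (check: 587·23 + 225·(-60) = 1)
The row with r = 1 (the gcd) gives the Bezout coefficients s = 23, t = -60.
Result: 587 · (23) + 225 · (-60) = 1.

gcd(587, 225) = 1; s = 23, t = -60 (check: 587·23 + 225·(-60) = 1).


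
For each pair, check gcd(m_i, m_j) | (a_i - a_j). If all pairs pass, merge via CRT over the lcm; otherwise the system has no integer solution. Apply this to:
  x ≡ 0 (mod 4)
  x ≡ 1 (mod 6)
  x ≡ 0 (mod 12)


Moduli 4, 6, 12 are not pairwise coprime, so CRT works modulo lcm(m_i) when all pairwise compatibility conditions hold.
Pairwise compatibility: gcd(m_i, m_j) must divide a_i - a_j for every pair.
Merge one congruence at a time:
  Start: x ≡ 0 (mod 4).
  Combine with x ≡ 1 (mod 6): gcd(4, 6) = 2, and 1 - 0 = 1 is NOT divisible by 2.
    ⇒ system is inconsistent (no integer solution).

No solution (the system is inconsistent).


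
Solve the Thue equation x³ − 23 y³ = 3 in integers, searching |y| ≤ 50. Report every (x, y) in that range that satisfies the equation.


The equation is x³ - 23y³ = 3. For fixed y, x³ = 23·y³ + 3, so a solution requires the RHS to be a perfect cube.
Strategy: iterate y from -50 to 50, compute RHS = 23·y³ + 3, and check whether it is a (positive or negative) perfect cube.
Check small values of y:
  y = 0: RHS = 3 is not a perfect cube.
  y = 1: RHS = 26 is not a perfect cube.
  y = -1: RHS = -20 is not a perfect cube.
  y = 2: RHS = 187 is not a perfect cube.
  y = -2: RHS = -181 is not a perfect cube.
  y = 3: RHS = 624 is not a perfect cube.
  y = -3: RHS = -618 is not a perfect cube.
Continuing the search up to |y| = 50 finds no solutions either.
No (x, y) in the scanned range satisfies the equation.

No integer solutions with |y| ≤ 50.


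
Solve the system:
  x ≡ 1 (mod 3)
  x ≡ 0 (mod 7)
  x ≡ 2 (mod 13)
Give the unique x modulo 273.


Moduli 3, 7, 13 are pairwise coprime; by CRT there is a unique solution modulo M = 3 · 7 · 13 = 273.
Solve pairwise, accumulating the modulus:
  Start with x ≡ 1 (mod 3).
  Combine with x ≡ 0 (mod 7): since gcd(3, 7) = 1, we get a unique residue mod 21.
    Write x = 1 + 3·t and substitute into x ≡ 0 (mod 7): 3·t ≡ 0 − 1 = -1 (mod 7).
    Reduce coefficients mod 7: 3·t ≡ 6 (mod 7).
    The inverse of 3 mod 7 is 5 (since 3·5 = 15 = 2·7 + 1), so t ≡ 5·6 = 30 ≡ 2 (mod 7).
    Then x = 1 + 3·2 = 7, valid modulo lcm(3, 7) = 21: x ≡ 7 (mod 21).
  Combine with x ≡ 2 (mod 13): since gcd(21, 13) = 1, we get a unique residue mod 273.
    Write x = 7 + 21·t and substitute into x ≡ 2 (mod 13): 21·t ≡ 2 − 7 = -5 (mod 13).
    Reduce coefficients mod 13: 8·t ≡ 8 (mod 13).
    The inverse of 8 mod 13 is 5 (since 8·5 = 40 = 3·13 + 1), so t ≡ 5·8 = 40 ≡ 1 (mod 13).
    Then x = 7 + 21·1 = 28, valid modulo lcm(21, 13) = 273: x ≡ 28 (mod 273).
Verify: 28 mod 3 = 1 ✓, 28 mod 7 = 0 ✓, 28 mod 13 = 2 ✓.

x ≡ 28 (mod 273).


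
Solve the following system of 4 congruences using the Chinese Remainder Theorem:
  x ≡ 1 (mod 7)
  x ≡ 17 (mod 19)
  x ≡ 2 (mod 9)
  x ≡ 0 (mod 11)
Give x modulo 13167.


Product of moduli M = 7 · 19 · 9 · 11 = 13167.
Merge one congruence at a time:
  Start: x ≡ 1 (mod 7).
  Combine with x ≡ 17 (mod 19); new modulus lcm = 133.
    Write x = 1 + 7·t and substitute into x ≡ 17 (mod 19): 7·t ≡ 17 − 1 = 16 (mod 19).
    The inverse of 7 mod 19 is 11 (since 7·11 = 77 = 4·19 + 1), so t ≡ 11·16 = 176 ≡ 5 (mod 19).
    Then x = 1 + 7·5 = 36, valid modulo lcm(7, 19) = 133: x ≡ 36 (mod 133).
  Combine with x ≡ 2 (mod 9); new modulus lcm = 1197.
    Write x = 36 + 133·t and substitute into x ≡ 2 (mod 9): 133·t ≡ 2 − 36 = -34 (mod 9).
    Reduce coefficients mod 9: 7·t ≡ 2 (mod 9).
    The inverse of 7 mod 9 is 4 (since 7·4 = 28 = 3·9 + 1), so t ≡ 4·2 = 8 ≡ 8 (mod 9).
    Then x = 36 + 133·8 = 1100, valid modulo lcm(133, 9) = 1197: x ≡ 1100 (mod 1197).
  Combine with x ≡ 0 (mod 11); new modulus lcm = 13167.
    Write x = 1100 + 1197·t and substitute into x ≡ 0 (mod 11): 1197·t ≡ 0 − 1100 = -1100 (mod 11).
    Reduce coefficients mod 11: 9·t ≡ 0 (mod 11).
    The inverse of 9 mod 11 is 5 (since 9·5 = 45 = 4·11 + 1), so t ≡ 5·0 = 0 ≡ 0 (mod 11).
    Then x = 1100 + 1197·0 = 1100, valid modulo lcm(1197, 11) = 13167: x ≡ 1100 (mod 13167).
Verify against each original: 1100 mod 7 = 1, 1100 mod 19 = 17, 1100 mod 9 = 2, 1100 mod 11 = 0.

x ≡ 1100 (mod 13167).


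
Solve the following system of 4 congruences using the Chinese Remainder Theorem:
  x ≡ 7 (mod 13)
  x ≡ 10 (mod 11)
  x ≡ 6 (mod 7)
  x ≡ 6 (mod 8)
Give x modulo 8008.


Product of moduli M = 13 · 11 · 7 · 8 = 8008.
Merge one congruence at a time:
  Start: x ≡ 7 (mod 13).
  Combine with x ≡ 10 (mod 11); new modulus lcm = 143.
    Write x = 7 + 13·t and substitute into x ≡ 10 (mod 11): 13·t ≡ 10 − 7 = 3 (mod 11).
    Reduce coefficients mod 11: 2·t ≡ 3 (mod 11).
    The inverse of 2 mod 11 is 6 (since 2·6 = 12 = 1·11 + 1), so t ≡ 6·3 = 18 ≡ 7 (mod 11).
    Then x = 7 + 13·7 = 98, valid modulo lcm(13, 11) = 143: x ≡ 98 (mod 143).
  Combine with x ≡ 6 (mod 7); new modulus lcm = 1001.
    Write x = 98 + 143·t and substitute into x ≡ 6 (mod 7): 143·t ≡ 6 − 98 = -92 (mod 7).
    Reduce coefficients mod 7: 3·t ≡ 6 (mod 7).
    The inverse of 3 mod 7 is 5 (since 3·5 = 15 = 2·7 + 1), so t ≡ 5·6 = 30 ≡ 2 (mod 7).
    Then x = 98 + 143·2 = 384, valid modulo lcm(143, 7) = 1001: x ≡ 384 (mod 1001).
  Combine with x ≡ 6 (mod 8); new modulus lcm = 8008.
    Write x = 384 + 1001·t and substitute into x ≡ 6 (mod 8): 1001·t ≡ 6 − 384 = -378 (mod 8).
    Reduce coefficients mod 8: 1·t ≡ 6 (mod 8).
    So t ≡ 6 (mod 8).
    Then x = 384 + 1001·6 = 6390, valid modulo lcm(1001, 8) = 8008: x ≡ 6390 (mod 8008).
Verify against each original: 6390 mod 13 = 7, 6390 mod 11 = 10, 6390 mod 7 = 6, 6390 mod 8 = 6.

x ≡ 6390 (mod 8008).


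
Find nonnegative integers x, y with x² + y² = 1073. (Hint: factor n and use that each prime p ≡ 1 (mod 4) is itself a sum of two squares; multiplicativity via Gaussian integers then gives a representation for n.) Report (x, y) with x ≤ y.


Step 1: Factor n = 1073 = 29 · 37.
Step 2: Check the mod-4 condition on each prime factor: 29 ≡ 1 (mod 4), exponent 1; 37 ≡ 1 (mod 4), exponent 1.
All primes ≡ 3 (mod 4) appear to even exponent (or don't appear), so by the two-squares theorem n IS expressible as a sum of two squares.
Step 3: Build a representation. Here n = 29 · 37 is a product of primes ≡ 1 (mod 4). Each prime p ≡ 1 (mod 4) is itself a sum of two squares; find a² by testing p − a² for a perfect square:
  29: 29 − 1² = 28, 29 − 2² = 25 = 5² ⇒ 29 = 2² + 5².
  37: 37 − 1² = 36 = 6² ⇒ 37 = 1² + 6².
  Combine using the Brahmagupta–Fibonacci identity (a² + b²)(c² + d²) = (ac − bd)² + (ad + bc)² = (ac + bd)² + (ad − bc)²:
  29 · 37 = 1073: from (2² + 5²)(1² + 6²), take (2·1 − 5·6, 2·6 + 5·1) = (2 − 30, 12 + 5) = (-28, 17); dropping signs (only squares matter) gives (28, 17); check 28² + 17² = 784 + 289 = 1073 ✓.
Step 4: Order so x ≤ y and verify: 17² + 28² = 289 + 784 = 1073 = n. ✓

n = 1073 = 17² + 28² (one valid representation with x ≤ y).


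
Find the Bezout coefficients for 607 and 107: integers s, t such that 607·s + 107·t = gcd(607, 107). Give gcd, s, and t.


Euclidean algorithm on (607, 107) — divide until remainder is 0:
  607 = 5 · 107 + 72
  107 = 1 · 72 + 35
  72 = 2 · 35 + 2
  35 = 17 · 2 + 1
  2 = 2 · 1 + 0
gcd(607, 107) = 1.
Track Bezout coefficients alongside the remainders: start with r₀ = 607 = a·1 + b·0 (s = 1, t = 0) and r₁ = 107 = a·0 + b·1 (s = 0, t = 1); each new remainder r_{k+1} = r_{k-1} − q_k·r_k inherits s_{k+1} = s_{k-1} − q_k·s_k, t_{k+1} = t_{k-1} − q_k·t_k, so r_k = a·s_k + b·t_k at every step:
  q = 5: r = 72, s = 1 − 5·0 = 1, t = 0 − 5·1 = -5  (check: 607·1 + 107·(-5) = 72)
  q = 1: r = 35, s = 0 − 1·1 = -1, t = 1 − 1·(-5) = 6  (check: 607·(-1) + 107·6 = 35)
  q = 2: r = 2, s = 1 − 2·(-1) = 3, t = -5 − 2·6 = -17  (check: 607·3 + 107·(-17) = 2)
  q = 17: r = 1, s = -1 − 17·3 = -52, t = 6 − 17·(-17) = 295  (check: 607·(-52) + 107·295 = 1)
The row with r = 1 (the gcd) gives the Bezout coefficients s = -52, t = 295.
Result: 607 · (-52) + 107 · (295) = 1.

gcd(607, 107) = 1; s = -52, t = 295 (check: 607·(-52) + 107·295 = 1).


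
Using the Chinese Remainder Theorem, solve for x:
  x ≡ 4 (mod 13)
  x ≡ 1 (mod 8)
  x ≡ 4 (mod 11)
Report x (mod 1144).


Moduli 13, 8, 11 are pairwise coprime; by CRT there is a unique solution modulo M = 13 · 8 · 11 = 1144.
Solve pairwise, accumulating the modulus:
  Start with x ≡ 4 (mod 13).
  Combine with x ≡ 1 (mod 8): since gcd(13, 8) = 1, we get a unique residue mod 104.
    Write x = 4 + 13·t and substitute into x ≡ 1 (mod 8): 13·t ≡ 1 − 4 = -3 (mod 8).
    Reduce coefficients mod 8: 5·t ≡ 5 (mod 8).
    The inverse of 5 mod 8 is 5 (since 5·5 = 25 = 3·8 + 1), so t ≡ 5·5 = 25 ≡ 1 (mod 8).
    Then x = 4 + 13·1 = 17, valid modulo lcm(13, 8) = 104: x ≡ 17 (mod 104).
  Combine with x ≡ 4 (mod 11): since gcd(104, 11) = 1, we get a unique residue mod 1144.
    Write x = 17 + 104·t and substitute into x ≡ 4 (mod 11): 104·t ≡ 4 − 17 = -13 (mod 11).
    Reduce coefficients mod 11: 5·t ≡ 9 (mod 11).
    The inverse of 5 mod 11 is 9 (since 5·9 = 45 = 4·11 + 1), so t ≡ 9·9 = 81 ≡ 4 (mod 11).
    Then x = 17 + 104·4 = 433, valid modulo lcm(104, 11) = 1144: x ≡ 433 (mod 1144).
Verify: 433 mod 13 = 4 ✓, 433 mod 8 = 1 ✓, 433 mod 11 = 4 ✓.

x ≡ 433 (mod 1144).


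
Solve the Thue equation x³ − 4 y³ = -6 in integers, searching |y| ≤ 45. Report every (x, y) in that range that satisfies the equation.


The equation is x³ - 4y³ = -6. For fixed y, x³ = 4·y³ − 6, so a solution requires the RHS to be a perfect cube.
Strategy: iterate y from -45 to 45, compute RHS = 4·y³ − 6, and check whether it is a (positive or negative) perfect cube.
Check small values of y:
  y = 0: RHS = -6 is not a perfect cube.
  y = 1: RHS = -2 is not a perfect cube.
  y = -1: RHS = -10 is not a perfect cube.
  y = 2: RHS = 26 is not a perfect cube.
  y = -2: RHS = -38 is not a perfect cube.
  y = 3: RHS = 102 is not a perfect cube.
  y = -3: RHS = -114 is not a perfect cube.
Continuing the search up to |y| = 45 finds no solutions either.
No (x, y) in the scanned range satisfies the equation.

No integer solutions with |y| ≤ 45.


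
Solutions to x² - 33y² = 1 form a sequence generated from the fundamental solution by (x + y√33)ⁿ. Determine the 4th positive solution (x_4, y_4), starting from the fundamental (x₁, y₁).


Step 1: Find the fundamental solution (x₁, y₁) of x² - 33y² = 1.
  Expand √33 as a continued fraction. a₀ = ⌊√33⌋ = 5; iterate m_{k+1} = d_k·a_k − m_k, d_{k+1} = (33 − m_{k+1}²)/d_k, a_{k+1} = ⌊(a₀ + m_{k+1})/d_{k+1}⌋ (starting m₀ = 0, d₀ = 1), with convergents p_k = a_k·p_{k-1} + p_{k-2}, q_k = a_k·q_{k-1} + q_{k-2} (p₋₁ = 1, q₋₁ = 0):
  k = 0: a₀ = 5; p₀/q₀ = 5/1; p₀² − 33·q₀² = 25 − 33 = -8.
  k = 1: m = 5, d = 8, a = ⌊(5 + 5)/8⌋ = 1; p/q = (1·5 + 1)/(1·1 + 0) = 6/1; p² − 33·q² = 36 − 33 = 3.
  k = 2: m = 3, d = 3, a = ⌊(5 + 3)/3⌋ = 2; p/q = (2·6 + 5)/(2·1 + 1) = 17/3; p² − 33·q² = 289 − 297 = -8.
  k = 3: m = 3, d = 8, a = ⌊(5 + 3)/8⌋ = 1; p/q = (1·17 + 6)/(1·3 + 1) = 23/4; p² − 33·q² = 529 − 528 = 1.
  The first convergent with p² − 33·q² = 1 gives the fundamental solution (x₁, y₁) = (23, 4).
Step 2: Apply the recurrence (x_{n+1}, y_{n+1}) = (x₁x_n + 33y₁y_n, x₁y_n + y₁x_n) repeatedly.
  From (x_1, y_1) = (23, 4): x_2 = 23·23 + 33·4·4 = 1057; y_2 = 23·4 + 4·23 = 184.
  From (x_2, y_2) = (1057, 184): x_3 = 23·1057 + 33·4·184 = 48599; y_3 = 23·184 + 4·1057 = 8460.
  From (x_3, y_3) = (48599, 8460): x_4 = 23·48599 + 33·4·8460 = 2234497; y_4 = 23·8460 + 4·48599 = 388976.
Step 3: Verify x_4² - 33·y_4² = 4992976843009 - 4992976843008 = 1 (should be 1). ✓

(x_1, y_1) = (23, 4); (x_4, y_4) = (2234497, 388976).


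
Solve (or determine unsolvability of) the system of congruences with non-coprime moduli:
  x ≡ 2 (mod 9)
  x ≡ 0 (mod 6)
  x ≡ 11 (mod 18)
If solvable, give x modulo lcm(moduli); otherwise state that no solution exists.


Moduli 9, 6, 18 are not pairwise coprime, so CRT works modulo lcm(m_i) when all pairwise compatibility conditions hold.
Pairwise compatibility: gcd(m_i, m_j) must divide a_i - a_j for every pair.
Merge one congruence at a time:
  Start: x ≡ 2 (mod 9).
  Combine with x ≡ 0 (mod 6): gcd(9, 6) = 3, and 0 - 2 = -2 is NOT divisible by 3.
    ⇒ system is inconsistent (no integer solution).

No solution (the system is inconsistent).


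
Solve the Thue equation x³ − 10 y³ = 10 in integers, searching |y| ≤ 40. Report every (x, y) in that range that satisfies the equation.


The equation is x³ - 10y³ = 10. For fixed y, x³ = 10·y³ + 10, so a solution requires the RHS to be a perfect cube.
Strategy: iterate y from -40 to 40, compute RHS = 10·y³ + 10, and check whether it is a (positive or negative) perfect cube.
Check small values of y:
  y = 0: RHS = 10 is not a perfect cube.
  y = 1: RHS = 20 is not a perfect cube.
  y = -1: RHS = 0 = (0)³ ⇒ x = 0 works.
  y = 2: RHS = 90 is not a perfect cube.
  y = -2: RHS = -70 is not a perfect cube.
  y = 3: RHS = 280 is not a perfect cube.
  y = -3: RHS = -260 is not a perfect cube.
Continuing the search up to |y| = 40 finds no further solutions beyond those listed.
Collected solutions: (0, -1).

Solutions (with |y| ≤ 40): (0, -1).


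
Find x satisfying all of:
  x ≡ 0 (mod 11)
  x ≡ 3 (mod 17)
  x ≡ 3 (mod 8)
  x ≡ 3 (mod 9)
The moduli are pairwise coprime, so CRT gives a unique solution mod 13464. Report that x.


Product of moduli M = 11 · 17 · 8 · 9 = 13464.
Merge one congruence at a time:
  Start: x ≡ 0 (mod 11).
  Combine with x ≡ 3 (mod 17); new modulus lcm = 187.
    Write x = 0 + 11·t and substitute into x ≡ 3 (mod 17): 11·t ≡ 3 − 0 = 3 (mod 17).
    The inverse of 11 mod 17 is 14 (since 11·14 = 154 = 9·17 + 1), so t ≡ 14·3 = 42 ≡ 8 (mod 17).
    Then x = 0 + 11·8 = 88, valid modulo lcm(11, 17) = 187: x ≡ 88 (mod 187).
  Combine with x ≡ 3 (mod 8); new modulus lcm = 1496.
    Write x = 88 + 187·t and substitute into x ≡ 3 (mod 8): 187·t ≡ 3 − 88 = -85 (mod 8).
    Reduce coefficients mod 8: 3·t ≡ 3 (mod 8).
    The inverse of 3 mod 8 is 3 (since 3·3 = 9 = 1·8 + 1), so t ≡ 3·3 = 9 ≡ 1 (mod 8).
    Then x = 88 + 187·1 = 275, valid modulo lcm(187, 8) = 1496: x ≡ 275 (mod 1496).
  Combine with x ≡ 3 (mod 9); new modulus lcm = 13464.
    Write x = 275 + 1496·t and substitute into x ≡ 3 (mod 9): 1496·t ≡ 3 − 275 = -272 (mod 9).
    Reduce coefficients mod 9: 2·t ≡ 7 (mod 9).
    The inverse of 2 mod 9 is 5 (since 2·5 = 10 = 1·9 + 1), so t ≡ 5·7 = 35 ≡ 8 (mod 9).
    Then x = 275 + 1496·8 = 12243, valid modulo lcm(1496, 9) = 13464: x ≡ 12243 (mod 13464).
Verify against each original: 12243 mod 11 = 0, 12243 mod 17 = 3, 12243 mod 8 = 3, 12243 mod 9 = 3.

x ≡ 12243 (mod 13464).


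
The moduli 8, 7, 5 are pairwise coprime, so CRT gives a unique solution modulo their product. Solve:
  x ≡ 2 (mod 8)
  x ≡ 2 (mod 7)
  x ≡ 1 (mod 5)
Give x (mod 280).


Moduli 8, 7, 5 are pairwise coprime; by CRT there is a unique solution modulo M = 8 · 7 · 5 = 280.
Solve pairwise, accumulating the modulus:
  Start with x ≡ 2 (mod 8).
  Combine with x ≡ 2 (mod 7): since gcd(8, 7) = 1, we get a unique residue mod 56.
    Write x = 2 + 8·t and substitute into x ≡ 2 (mod 7): 8·t ≡ 2 − 2 = 0 (mod 7).
    Reduce coefficients mod 7: 1·t ≡ 0 (mod 7).
    So t ≡ 0 (mod 7).
    Then x = 2 + 8·0 = 2, valid modulo lcm(8, 7) = 56: x ≡ 2 (mod 56).
  Combine with x ≡ 1 (mod 5): since gcd(56, 5) = 1, we get a unique residue mod 280.
    Write x = 2 + 56·t and substitute into x ≡ 1 (mod 5): 56·t ≡ 1 − 2 = -1 (mod 5).
    Reduce coefficients mod 5: 1·t ≡ 4 (mod 5).
    So t ≡ 4 (mod 5).
    Then x = 2 + 56·4 = 226, valid modulo lcm(56, 5) = 280: x ≡ 226 (mod 280).
Verify: 226 mod 8 = 2 ✓, 226 mod 7 = 2 ✓, 226 mod 5 = 1 ✓.

x ≡ 226 (mod 280).


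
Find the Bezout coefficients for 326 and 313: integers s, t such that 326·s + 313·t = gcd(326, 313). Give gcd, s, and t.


Euclidean algorithm on (326, 313) — divide until remainder is 0:
  326 = 1 · 313 + 13
  313 = 24 · 13 + 1
  13 = 13 · 1 + 0
gcd(326, 313) = 1.
Track Bezout coefficients alongside the remainders: start with r₀ = 326 = a·1 + b·0 (s = 1, t = 0) and r₁ = 313 = a·0 + b·1 (s = 0, t = 1); each new remainder r_{k+1} = r_{k-1} − q_k·r_k inherits s_{k+1} = s_{k-1} − q_k·s_k, t_{k+1} = t_{k-1} − q_k·t_k, so r_k = a·s_k + b·t_k at every step:
  q = 1: r = 13, s = 1 − 1·0 = 1, t = 0 − 1·1 = -1  (check: 326·1 + 313·(-1) = 13)
  q = 24: r = 1, s = 0 − 24·1 = -24, t = 1 − 24·(-1) = 25  (check: 326·(-24) + 313·25 = 1)
The row with r = 1 (the gcd) gives the Bezout coefficients s = -24, t = 25.
Result: 326 · (-24) + 313 · (25) = 1.

gcd(326, 313) = 1; s = -24, t = 25 (check: 326·(-24) + 313·25 = 1).


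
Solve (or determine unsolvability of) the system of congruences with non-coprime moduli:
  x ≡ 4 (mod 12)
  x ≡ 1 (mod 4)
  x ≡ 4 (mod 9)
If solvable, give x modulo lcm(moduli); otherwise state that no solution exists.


Moduli 12, 4, 9 are not pairwise coprime, so CRT works modulo lcm(m_i) when all pairwise compatibility conditions hold.
Pairwise compatibility: gcd(m_i, m_j) must divide a_i - a_j for every pair.
Merge one congruence at a time:
  Start: x ≡ 4 (mod 12).
  Combine with x ≡ 1 (mod 4): gcd(12, 4) = 4, and 1 - 4 = -3 is NOT divisible by 4.
    ⇒ system is inconsistent (no integer solution).

No solution (the system is inconsistent).


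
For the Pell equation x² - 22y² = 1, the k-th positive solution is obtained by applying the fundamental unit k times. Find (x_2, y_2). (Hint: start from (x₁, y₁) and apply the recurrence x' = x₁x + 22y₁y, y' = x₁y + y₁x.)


Step 1: Find the fundamental solution (x₁, y₁) of x² - 22y² = 1.
  Expand √22 as a continued fraction. a₀ = ⌊√22⌋ = 4; iterate m_{k+1} = d_k·a_k − m_k, d_{k+1} = (22 − m_{k+1}²)/d_k, a_{k+1} = ⌊(a₀ + m_{k+1})/d_{k+1}⌋ (starting m₀ = 0, d₀ = 1), with convergents p_k = a_k·p_{k-1} + p_{k-2}, q_k = a_k·q_{k-1} + q_{k-2} (p₋₁ = 1, q₋₁ = 0):
  k = 0: a₀ = 4; p₀/q₀ = 4/1; p₀² − 22·q₀² = 16 − 22 = -6.
  k = 1: m = 4, d = 6, a = ⌊(4 + 4)/6⌋ = 1; p/q = (1·4 + 1)/(1·1 + 0) = 5/1; p² − 22·q² = 25 − 22 = 3.
  k = 2: m = 2, d = 3, a = ⌊(4 + 2)/3⌋ = 2; p/q = (2·5 + 4)/(2·1 + 1) = 14/3; p² − 22·q² = 196 − 198 = -2.
  k = 3: m = 4, d = 2, a = ⌊(4 + 4)/2⌋ = 4; p/q = (4·14 + 5)/(4·3 + 1) = 61/13; p² − 22·q² = 3721 − 3718 = 3.
  k = 4: m = 4, d = 3, a = ⌊(4 + 4)/3⌋ = 2; p/q = (2·61 + 14)/(2·13 + 3) = 136/29; p² − 22·q² = 18496 − 18502 = -6.
  k = 5: m = 2, d = 6, a = ⌊(4 + 2)/6⌋ = 1; p/q = (1·136 + 61)/(1·29 + 13) = 197/42; p² − 22·q² = 38809 − 38808 = 1.
  The first convergent with p² − 22·q² = 1 gives the fundamental solution (x₁, y₁) = (197, 42).
Step 2: Apply the recurrence (x_{n+1}, y_{n+1}) = (x₁x_n + 22y₁y_n, x₁y_n + y₁x_n) repeatedly.
  From (x_1, y_1) = (197, 42): x_2 = 197·197 + 22·42·42 = 77617; y_2 = 197·42 + 42·197 = 16548.
Step 3: Verify x_2² - 22·y_2² = 6024398689 - 6024398688 = 1 (should be 1). ✓

(x_1, y_1) = (197, 42); (x_2, y_2) = (77617, 16548).


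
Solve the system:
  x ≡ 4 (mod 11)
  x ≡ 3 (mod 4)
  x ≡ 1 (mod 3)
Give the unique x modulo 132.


Moduli 11, 4, 3 are pairwise coprime; by CRT there is a unique solution modulo M = 11 · 4 · 3 = 132.
Solve pairwise, accumulating the modulus:
  Start with x ≡ 4 (mod 11).
  Combine with x ≡ 3 (mod 4): since gcd(11, 4) = 1, we get a unique residue mod 44.
    Write x = 4 + 11·t and substitute into x ≡ 3 (mod 4): 11·t ≡ 3 − 4 = -1 (mod 4).
    Reduce coefficients mod 4: 3·t ≡ 3 (mod 4).
    The inverse of 3 mod 4 is 3 (since 3·3 = 9 = 2·4 + 1), so t ≡ 3·3 = 9 ≡ 1 (mod 4).
    Then x = 4 + 11·1 = 15, valid modulo lcm(11, 4) = 44: x ≡ 15 (mod 44).
  Combine with x ≡ 1 (mod 3): since gcd(44, 3) = 1, we get a unique residue mod 132.
    Write x = 15 + 44·t and substitute into x ≡ 1 (mod 3): 44·t ≡ 1 − 15 = -14 (mod 3).
    Reduce coefficients mod 3: 2·t ≡ 1 (mod 3).
    The inverse of 2 mod 3 is 2 (since 2·2 = 4 = 1·3 + 1), so t ≡ 2·1 = 2 ≡ 2 (mod 3).
    Then x = 15 + 44·2 = 103, valid modulo lcm(44, 3) = 132: x ≡ 103 (mod 132).
Verify: 103 mod 11 = 4 ✓, 103 mod 4 = 3 ✓, 103 mod 3 = 1 ✓.

x ≡ 103 (mod 132).


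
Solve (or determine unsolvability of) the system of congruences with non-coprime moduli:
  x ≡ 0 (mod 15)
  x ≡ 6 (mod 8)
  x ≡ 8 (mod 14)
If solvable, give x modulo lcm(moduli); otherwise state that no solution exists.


Moduli 15, 8, 14 are not pairwise coprime, so CRT works modulo lcm(m_i) when all pairwise compatibility conditions hold.
Pairwise compatibility: gcd(m_i, m_j) must divide a_i - a_j for every pair.
Merge one congruence at a time:
  Start: x ≡ 0 (mod 15).
  Combine with x ≡ 6 (mod 8): gcd(15, 8) = 1; 6 - 0 = 6, which IS divisible by 1, so compatible.
    Write x = 0 + 15·t and substitute into x ≡ 6 (mod 8): 15·t ≡ 6 − 0 = 6 (mod 8).
    Reduce coefficients mod 8: 7·t ≡ 6 (mod 8).
    The inverse of 7 mod 8 is 7 (since 7·7 = 49 = 6·8 + 1), so t ≡ 7·6 = 42 ≡ 2 (mod 8).
    Then x = 0 + 15·2 = 30, valid modulo lcm(15, 8) = 120: x ≡ 30 (mod 120).
  Combine with x ≡ 8 (mod 14): gcd(120, 14) = 2; 8 - 30 = -22, which IS divisible by 2, so compatible.
    Write x = 30 + 120·t and substitute into x ≡ 8 (mod 14): 120·t ≡ 8 − 30 = -22 (mod 14).
    Divide the congruence (and modulus) by g = 2: 60·t ≡ -11 (mod 7).
    Reduce coefficients mod 7: 4·t ≡ 3 (mod 7).
    The inverse of 4 mod 7 is 2 (since 4·2 = 8 = 1·7 + 1), so t ≡ 2·3 = 6 ≡ 6 (mod 7).
    Then x = 30 + 120·6 = 750, valid modulo lcm(120, 14) = 840: x ≡ 750 (mod 840).
Verify: 750 mod 15 = 0, 750 mod 8 = 6, 750 mod 14 = 8.

x ≡ 750 (mod 840).


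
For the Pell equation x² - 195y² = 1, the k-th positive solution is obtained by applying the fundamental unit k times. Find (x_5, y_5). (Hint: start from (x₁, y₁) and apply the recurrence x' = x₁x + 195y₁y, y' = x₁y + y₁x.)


Step 1: Find the fundamental solution (x₁, y₁) of x² - 195y² = 1.
  Expand √195 as a continued fraction. a₀ = ⌊√195⌋ = 13; iterate m_{k+1} = d_k·a_k − m_k, d_{k+1} = (195 − m_{k+1}²)/d_k, a_{k+1} = ⌊(a₀ + m_{k+1})/d_{k+1}⌋ (starting m₀ = 0, d₀ = 1), with convergents p_k = a_k·p_{k-1} + p_{k-2}, q_k = a_k·q_{k-1} + q_{k-2} (p₋₁ = 1, q₋₁ = 0):
  k = 0: a₀ = 13; p₀/q₀ = 13/1; p₀² − 195·q₀² = 169 − 195 = -26.
  k = 1: m = 13, d = 26, a = ⌊(13 + 13)/26⌋ = 1; p/q = (1·13 + 1)/(1·1 + 0) = 14/1; p² − 195·q² = 196 − 195 = 1.
  The first convergent with p² − 195·q² = 1 gives the fundamental solution (x₁, y₁) = (14, 1).
Step 2: Apply the recurrence (x_{n+1}, y_{n+1}) = (x₁x_n + 195y₁y_n, x₁y_n + y₁x_n) repeatedly.
  From (x_1, y_1) = (14, 1): x_2 = 14·14 + 195·1·1 = 391; y_2 = 14·1 + 1·14 = 28.
  From (x_2, y_2) = (391, 28): x_3 = 14·391 + 195·1·28 = 10934; y_3 = 14·28 + 1·391 = 783.
  From (x_3, y_3) = (10934, 783): x_4 = 14·10934 + 195·1·783 = 305761; y_4 = 14·783 + 1·10934 = 21896.
  From (x_4, y_4) = (305761, 21896): x_5 = 14·305761 + 195·1·21896 = 8550374; y_5 = 14·21896 + 1·305761 = 612305.
Step 3: Verify x_5² - 195·y_5² = 73108895539876 - 73108895539875 = 1 (should be 1). ✓

(x_1, y_1) = (14, 1); (x_5, y_5) = (8550374, 612305).


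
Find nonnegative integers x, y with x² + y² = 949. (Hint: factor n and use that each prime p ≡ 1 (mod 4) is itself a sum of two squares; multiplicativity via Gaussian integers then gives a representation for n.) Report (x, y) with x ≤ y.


Step 1: Factor n = 949 = 13 · 73.
Step 2: Check the mod-4 condition on each prime factor: 13 ≡ 1 (mod 4), exponent 1; 73 ≡ 1 (mod 4), exponent 1.
All primes ≡ 3 (mod 4) appear to even exponent (or don't appear), so by the two-squares theorem n IS expressible as a sum of two squares.
Step 3: Build a representation. Here n = 13 · 73 is a product of primes ≡ 1 (mod 4). Each prime p ≡ 1 (mod 4) is itself a sum of two squares; find a² by testing p − a² for a perfect square:
  13: 13 − 1² = 12, 13 − 2² = 9 = 3² ⇒ 13 = 2² + 3².
  73: 73 − 1² = 72, 73 − 2² = 69, 73 − 3² = 64 = 8² ⇒ 73 = 3² + 8².
  Combine using the Brahmagupta–Fibonacci identity (a² + b²)(c² + d²) = (ac − bd)² + (ad + bc)² = (ac + bd)² + (ad − bc)²:
  13 · 73 = 949: from (2² + 3²)(3² + 8²), take (2·3 − 3·8, 2·8 + 3·3) = (6 − 24, 16 + 9) = (-18, 25); dropping signs (only squares matter) gives (18, 25); check 18² + 25² = 324 + 625 = 949 ✓.
Step 4: Order so x ≤ y and verify: 18² + 25² = 324 + 625 = 949 = n. ✓

n = 949 = 18² + 25² (one valid representation with x ≤ y).


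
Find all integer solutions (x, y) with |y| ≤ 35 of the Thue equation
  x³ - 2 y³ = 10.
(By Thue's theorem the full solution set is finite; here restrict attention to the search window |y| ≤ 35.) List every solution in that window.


The equation is x³ - 2y³ = 10. For fixed y, x³ = 2·y³ + 10, so a solution requires the RHS to be a perfect cube.
Strategy: iterate y from -35 to 35, compute RHS = 2·y³ + 10, and check whether it is a (positive or negative) perfect cube.
Check small values of y:
  y = 0: RHS = 10 is not a perfect cube.
  y = 1: RHS = 12 is not a perfect cube.
  y = -1: RHS = 8 = (2)³ ⇒ x = 2 works.
  y = 2: RHS = 26 is not a perfect cube.
  y = -2: RHS = -6 is not a perfect cube.
  y = 3: RHS = 64 = (4)³ ⇒ x = 4 works.
  y = -3: RHS = -44 is not a perfect cube.
Continuing the search up to |y| = 35 finds no further solutions beyond those listed.
Collected solutions: (2, -1), (4, 3).

Solutions (with |y| ≤ 35): (2, -1), (4, 3).


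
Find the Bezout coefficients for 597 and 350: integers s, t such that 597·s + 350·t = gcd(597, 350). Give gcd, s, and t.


Euclidean algorithm on (597, 350) — divide until remainder is 0:
  597 = 1 · 350 + 247
  350 = 1 · 247 + 103
  247 = 2 · 103 + 41
  103 = 2 · 41 + 21
  41 = 1 · 21 + 20
  21 = 1 · 20 + 1
  20 = 20 · 1 + 0
gcd(597, 350) = 1.
Track Bezout coefficients alongside the remainders: start with r₀ = 597 = a·1 + b·0 (s = 1, t = 0) and r₁ = 350 = a·0 + b·1 (s = 0, t = 1); each new remainder r_{k+1} = r_{k-1} − q_k·r_k inherits s_{k+1} = s_{k-1} − q_k·s_k, t_{k+1} = t_{k-1} − q_k·t_k, so r_k = a·s_k + b·t_k at every step:
  q = 1: r = 247, s = 1 − 1·0 = 1, t = 0 − 1·1 = -1  (check: 597·1 + 350·(-1) = 247)
  q = 1: r = 103, s = 0 − 1·1 = -1, t = 1 − 1·(-1) = 2  (check: 597·(-1) + 350·2 = 103)
  q = 2: r = 41, s = 1 − 2·(-1) = 3, t = -1 − 2·2 = -5  (check: 597·3 + 350·(-5) = 41)
  q = 2: r = 21, s = -1 − 2·3 = -7, t = 2 − 2·(-5) = 12  (check: 597·(-7) + 350·12 = 21)
  q = 1: r = 20, s = 3 − 1·(-7) = 10, t = -5 − 1·12 = -17  (check: 597·10 + 350·(-17) = 20)
  q = 1: r = 1, s = -7 − 1·10 = -17, t = 12 − 1·(-17) = 29  (check: 597·(-17) + 350·29 = 1)
The row with r = 1 (the gcd) gives the Bezout coefficients s = -17, t = 29.
Result: 597 · (-17) + 350 · (29) = 1.

gcd(597, 350) = 1; s = -17, t = 29 (check: 597·(-17) + 350·29 = 1).


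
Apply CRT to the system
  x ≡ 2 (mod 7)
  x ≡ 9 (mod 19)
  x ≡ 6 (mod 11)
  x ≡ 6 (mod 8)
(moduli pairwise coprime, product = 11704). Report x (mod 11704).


Product of moduli M = 7 · 19 · 11 · 8 = 11704.
Merge one congruence at a time:
  Start: x ≡ 2 (mod 7).
  Combine with x ≡ 9 (mod 19); new modulus lcm = 133.
    Write x = 2 + 7·t and substitute into x ≡ 9 (mod 19): 7·t ≡ 9 − 2 = 7 (mod 19).
    The inverse of 7 mod 19 is 11 (since 7·11 = 77 = 4·19 + 1), so t ≡ 11·7 = 77 ≡ 1 (mod 19).
    Then x = 2 + 7·1 = 9, valid modulo lcm(7, 19) = 133: x ≡ 9 (mod 133).
  Combine with x ≡ 6 (mod 11); new modulus lcm = 1463.
    Write x = 9 + 133·t and substitute into x ≡ 6 (mod 11): 133·t ≡ 6 − 9 = -3 (mod 11).
    Reduce coefficients mod 11: 1·t ≡ 8 (mod 11).
    So t ≡ 8 (mod 11).
    Then x = 9 + 133·8 = 1073, valid modulo lcm(133, 11) = 1463: x ≡ 1073 (mod 1463).
  Combine with x ≡ 6 (mod 8); new modulus lcm = 11704.
    Write x = 1073 + 1463·t and substitute into x ≡ 6 (mod 8): 1463·t ≡ 6 − 1073 = -1067 (mod 8).
    Reduce coefficients mod 8: 7·t ≡ 5 (mod 8).
    The inverse of 7 mod 8 is 7 (since 7·7 = 49 = 6·8 + 1), so t ≡ 7·5 = 35 ≡ 3 (mod 8).
    Then x = 1073 + 1463·3 = 5462, valid modulo lcm(1463, 8) = 11704: x ≡ 5462 (mod 11704).
Verify against each original: 5462 mod 7 = 2, 5462 mod 19 = 9, 5462 mod 11 = 6, 5462 mod 8 = 6.

x ≡ 5462 (mod 11704).


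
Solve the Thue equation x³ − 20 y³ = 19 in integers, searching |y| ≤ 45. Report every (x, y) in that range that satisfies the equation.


The equation is x³ - 20y³ = 19. For fixed y, x³ = 20·y³ + 19, so a solution requires the RHS to be a perfect cube.
Strategy: iterate y from -45 to 45, compute RHS = 20·y³ + 19, and check whether it is a (positive or negative) perfect cube.
Check small values of y:
  y = 0: RHS = 19 is not a perfect cube.
  y = 1: RHS = 39 is not a perfect cube.
  y = -1: RHS = -1 = (-1)³ ⇒ x = -1 works.
  y = 2: RHS = 179 is not a perfect cube.
  y = -2: RHS = -141 is not a perfect cube.
  y = 3: RHS = 559 is not a perfect cube.
  y = -3: RHS = -521 is not a perfect cube.
Continuing the search up to |y| = 45 finds no further solutions beyond those listed.
Collected solutions: (-1, -1).

Solutions (with |y| ≤ 45): (-1, -1).


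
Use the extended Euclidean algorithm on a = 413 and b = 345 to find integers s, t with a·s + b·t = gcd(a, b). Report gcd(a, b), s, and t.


Euclidean algorithm on (413, 345) — divide until remainder is 0:
  413 = 1 · 345 + 68
  345 = 5 · 68 + 5
  68 = 13 · 5 + 3
  5 = 1 · 3 + 2
  3 = 1 · 2 + 1
  2 = 2 · 1 + 0
gcd(413, 345) = 1.
Track Bezout coefficients alongside the remainders: start with r₀ = 413 = a·1 + b·0 (s = 1, t = 0) and r₁ = 345 = a·0 + b·1 (s = 0, t = 1); each new remainder r_{k+1} = r_{k-1} − q_k·r_k inherits s_{k+1} = s_{k-1} − q_k·s_k, t_{k+1} = t_{k-1} − q_k·t_k, so r_k = a·s_k + b·t_k at every step:
  q = 1: r = 68, s = 1 − 1·0 = 1, t = 0 − 1·1 = -1  (check: 413·1 + 345·(-1) = 68)
  q = 5: r = 5, s = 0 − 5·1 = -5, t = 1 − 5·(-1) = 6  (check: 413·(-5) + 345·6 = 5)
  q = 13: r = 3, s = 1 − 13·(-5) = 66, t = -1 − 13·6 = -79  (check: 413·66 + 345·(-79) = 3)
  q = 1: r = 2, s = -5 − 1·66 = -71, t = 6 − 1·(-79) = 85  (check: 413·(-71) + 345·85 = 2)
  q = 1: r = 1, s = 66 − 1·(-71) = 137, t = -79 − 1·85 = -164  (check: 413·137 + 345·(-164) = 1)
The row with r = 1 (the gcd) gives the Bezout coefficients s = 137, t = -164.
Result: 413 · (137) + 345 · (-164) = 1.

gcd(413, 345) = 1; s = 137, t = -164 (check: 413·137 + 345·(-164) = 1).


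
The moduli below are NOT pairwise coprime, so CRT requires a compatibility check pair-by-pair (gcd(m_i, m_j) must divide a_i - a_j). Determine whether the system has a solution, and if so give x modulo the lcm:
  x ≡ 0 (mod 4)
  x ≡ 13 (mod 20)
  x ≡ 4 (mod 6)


Moduli 4, 20, 6 are not pairwise coprime, so CRT works modulo lcm(m_i) when all pairwise compatibility conditions hold.
Pairwise compatibility: gcd(m_i, m_j) must divide a_i - a_j for every pair.
Merge one congruence at a time:
  Start: x ≡ 0 (mod 4).
  Combine with x ≡ 13 (mod 20): gcd(4, 20) = 4, and 13 - 0 = 13 is NOT divisible by 4.
    ⇒ system is inconsistent (no integer solution).

No solution (the system is inconsistent).


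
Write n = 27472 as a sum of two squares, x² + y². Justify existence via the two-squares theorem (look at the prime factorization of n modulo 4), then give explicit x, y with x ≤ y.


Step 1: Factor n = 27472 = 2^4 · 17 · 101.
Step 2: Check the mod-4 condition on each prime factor: 2 = 2 (special); 17 ≡ 1 (mod 4), exponent 1; 101 ≡ 1 (mod 4), exponent 1.
All primes ≡ 3 (mod 4) appear to even exponent (or don't appear), so by the two-squares theorem n IS expressible as a sum of two squares.
Step 3: Build a representation. Group n = k² · m with k = 4 and m = 17 · 101 = 1717 (a product of primes ≡ 1 (mod 4)); a representation of m scales to one of n via (k·x)² + (k·y)² = k²(x² + y²). Each prime p ≡ 1 (mod 4) is itself a sum of two squares; find a² by testing p − a² for a perfect square:
  17: 17 − 1² = 16 = 4² ⇒ 17 = 1² + 4².
  101: 101 − 1² = 100 = 10² ⇒ 101 = 1² + 10².
  Combine using the Brahmagupta–Fibonacci identity (a² + b²)(c² + d²) = (ac − bd)² + (ad + bc)² = (ac + bd)² + (ad − bc)²:
  17 · 101 = 1717: from (1² + 4²)(1² + 10²), take (1·1 − 4·10, 1·10 + 4·1) = (1 − 40, 10 + 4) = (-39, 14); dropping signs (only squares matter) gives (39, 14); check 39² + 14² = 1521 + 196 = 1717 ✓.
  Scale by k = 4: (4·39, 4·14) = (156, 56).
Step 4: Order so x ≤ y and verify: 56² + 156² = 3136 + 24336 = 27472 = n. ✓

n = 27472 = 56² + 156² (one valid representation with x ≤ y).
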